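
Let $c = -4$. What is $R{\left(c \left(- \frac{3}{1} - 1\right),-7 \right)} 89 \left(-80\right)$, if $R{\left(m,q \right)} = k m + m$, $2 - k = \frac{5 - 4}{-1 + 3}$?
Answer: $-284800$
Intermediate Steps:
$k = \frac{3}{2}$ ($k = 2 - \frac{5 - 4}{-1 + 3} = 2 - 1 \cdot \frac{1}{2} = 2 - \frac{1}{2} = \frac{3}{2} \approx 1.5$)
$R{\left(m,q \right)} = \frac{5 m}{2}$ ($R{\left(m,q \right)} = \frac{3 m}{2} + m = \frac{5 m}{2}$)
$R{\left(c \left(- \frac{3}{1} - 1\right),-7 \right)} 89 \left(-80\right) = \frac{5 \left(- 4 \left(- \frac{3}{1} - 1\right)\right)}{2} \cdot 89 \left(-80\right) = \frac{5 \left(- 4 \left(\left(-3\right) 1 - 1\right)\right)}{2} \cdot 89 \left(-80\right) = \frac{5 \left(- 4 \left(-3 - 1\right)\right)}{2} \cdot 89 \left(-80\right) = \frac{5 \left(\left(-4\right) \left(-4\right)\right)}{2} \cdot 89 \left(-80\right) = \frac{5}{2} \cdot 16 \cdot 89 \left(-80\right) = 40 \cdot 89 \left(-80\right) = 3560 \left(-80\right) = -284800$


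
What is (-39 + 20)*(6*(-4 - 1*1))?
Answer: 570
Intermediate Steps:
(-39 + 20)*(6*(-4 - 1*1)) = -114*(-4 - 1) = -114*(-5) = -19*(-30) = 570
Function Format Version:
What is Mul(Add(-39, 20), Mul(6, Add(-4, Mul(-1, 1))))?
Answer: 570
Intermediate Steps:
Mul(Add(-39, 20), Mul(6, Add(-4, Mul(-1, 1)))) = Mul(-19, Mul(6, Add(-4, -1))) = Mul(-19, Mul(6, -5)) = Mul(-19, -30) = 570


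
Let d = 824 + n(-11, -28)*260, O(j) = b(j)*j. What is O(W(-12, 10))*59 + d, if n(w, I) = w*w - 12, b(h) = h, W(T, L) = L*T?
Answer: 878764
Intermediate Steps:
n(w, I) = -12 + w² (n(w, I) = w² - 12 = -12 + w²)
O(j) = j² (O(j) = j*j = j²)
d = 29164 (d = 824 + (-12 + (-11)²)*260 = 824 + (-12 + 121)*260 = 824 + 109*260 = 824 + 28340 = 29164)
O(W(-12, 10))*59 + d = (10*(-12))²*59 + 29164 = (-120)²*59 + 29164 = 14400*59 + 29164 = 849600 + 29164 = 878764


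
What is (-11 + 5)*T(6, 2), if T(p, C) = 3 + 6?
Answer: -54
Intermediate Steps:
T(p, C) = 9
(-11 + 5)*T(6, 2) = (-11 + 5)*9 = -6*9 = -54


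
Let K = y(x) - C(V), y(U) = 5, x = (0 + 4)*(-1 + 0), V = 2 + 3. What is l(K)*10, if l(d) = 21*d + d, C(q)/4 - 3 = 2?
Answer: -3300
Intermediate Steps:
V = 5
C(q) = 20 (C(q) = 12 + 4*2 = 12 + 8 = 20)
x = -4 (x = 4*(-1) = -4)
K = -15 (K = 5 - 1*20 = 5 - 20 = -15)
l(d) = 22*d
l(K)*10 = (22*(-15))*10 = -330*10 = -3300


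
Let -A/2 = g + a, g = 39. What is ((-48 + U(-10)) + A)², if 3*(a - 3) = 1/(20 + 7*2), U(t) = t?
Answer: 52461049/2601 ≈ 20170.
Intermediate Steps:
a = 307/102 (a = 3 + 1/(3*(20 + 7*2)) = 3 + 1/(3*(20 + 14)) = 3 + (⅓)/34 = 3 + (⅓)*(1/34) = 3 + 1/102 = 307/102 ≈ 3.0098)
A = -4285/51 (A = -2*(39 + 307/102) = -2*4285/102 = -4285/51 ≈ -84.020)
((-48 + U(-10)) + A)² = ((-48 - 10) - 4285/51)² = (-58 - 4285/51)² = (-7243/51)² = 52461049/2601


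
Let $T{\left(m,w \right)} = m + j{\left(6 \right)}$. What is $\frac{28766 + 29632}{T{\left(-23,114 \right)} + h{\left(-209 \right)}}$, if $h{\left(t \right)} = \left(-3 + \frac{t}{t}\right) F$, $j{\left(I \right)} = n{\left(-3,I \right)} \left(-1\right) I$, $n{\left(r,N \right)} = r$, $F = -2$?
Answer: $-58398$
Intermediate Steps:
$j{\left(I \right)} = 3 I$ ($j{\left(I \right)} = \left(-3\right) \left(-1\right) I = 3 I$)
$h{\left(t \right)} = 4$ ($h{\left(t \right)} = \left(-3 + \frac{t}{t}\right) \left(-2\right) = \left(-3 + 1\right) \left(-2\right) = \left(-2\right) \left(-2\right) = 4$)
$T{\left(m,w \right)} = 18 + m$ ($T{\left(m,w \right)} = m + 3 \cdot 6 = m + 18 = 18 + m$)
$\frac{28766 + 29632}{T{\left(-23,114 \right)} + h{\left(-209 \right)}} = \frac{28766 + 29632}{\left(18 - 23\right) + 4} = \frac{58398}{-5 + 4} = \frac{58398}{-1} = 58398 \left(-1\right) = -58398$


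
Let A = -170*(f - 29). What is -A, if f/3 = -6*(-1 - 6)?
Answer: 16490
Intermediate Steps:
f = 126 (f = 3*(-6*(-1 - 6)) = 3*(-6*(-7)) = 3*42 = 126)
A = -16490 (A = -170*(126 - 29) = -170*97 = -16490)
-A = -1*(-16490) = 16490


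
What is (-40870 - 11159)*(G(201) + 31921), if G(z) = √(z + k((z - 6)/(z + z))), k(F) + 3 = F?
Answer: -1660817709 - 52029*√3563998/134 ≈ -1.6616e+9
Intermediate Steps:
k(F) = -3 + F
G(z) = √(-3 + z + (-6 + z)/(2*z)) (G(z) = √(z + (-3 + (z - 6)/(z + z))) = √(z + (-3 + (-6 + z)/((2*z)))) = √(z + (-3 + (-6 + z)*(1/(2*z)))) = √(z + (-3 + (-6 + z)/(2*z))) = √(-3 + z + (-6 + z)/(2*z)))
(-40870 - 11159)*(G(201) + 31921) = (-40870 - 11159)*(√(-10 - 12/201 + 4*201)/2 + 31921) = -52029*(√(-10 - 12*1/201 + 804)/2 + 31921) = -52029*(√(-10 - 4/67 + 804)/2 + 31921) = -52029*(√(53194/67)/2 + 31921) = -52029*((√3563998/67)/2 + 31921) = -52029*(√3563998/134 + 31921) = -52029*(31921 + √3563998/134) = -1660817709 - 52029*√3563998/134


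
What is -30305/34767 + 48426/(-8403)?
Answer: -646093219/97382367 ≈ -6.6346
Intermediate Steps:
-30305/34767 + 48426/(-8403) = -30305*1/34767 + 48426*(-1/8403) = -30305/34767 - 16142/2801 = -646093219/97382367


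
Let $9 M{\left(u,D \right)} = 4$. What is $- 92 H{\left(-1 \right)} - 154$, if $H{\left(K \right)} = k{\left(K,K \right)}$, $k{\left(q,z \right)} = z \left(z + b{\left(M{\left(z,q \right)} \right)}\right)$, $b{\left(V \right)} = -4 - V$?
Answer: $- \frac{5894}{9} \approx -654.89$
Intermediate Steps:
$M{\left(u,D \right)} = \frac{4}{9}$ ($M{\left(u,D \right)} = \frac{1}{9} \cdot 4 = \frac{4}{9}$)
$k{\left(q,z \right)} = z \left(- \frac{40}{9} + z\right)$ ($k{\left(q,z \right)} = z \left(z - \frac{40}{9}\right) = z \left(- \frac{40}{9} + z\right)$)
$H{\left(K \right)} = \frac{K \left(-40 + 9 K\right)}{9}$
$- 92 H{\left(-1 \right)} - 154 = - 92 \cdot \frac{1}{9} \left(-1\right) \left(-40 + 9 \left(-1\right)\right) - 154 = - 92 \cdot \frac{1}{9} \left(-1\right) \left(-40 - 9\right) - 154 = - 92 \cdot \frac{1}{9} \left(-1\right) \left(-49\right) - 154 = \left(-92\right) \frac{49}{9} - 154 = - \frac{4508}{9} - 154 = - \frac{5894}{9}$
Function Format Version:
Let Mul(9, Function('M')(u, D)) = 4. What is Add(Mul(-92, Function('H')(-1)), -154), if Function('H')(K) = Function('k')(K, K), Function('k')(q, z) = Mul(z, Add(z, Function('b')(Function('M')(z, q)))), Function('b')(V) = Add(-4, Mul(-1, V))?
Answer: Rational(-5894, 9) ≈ -654.89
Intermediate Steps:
Function('M')(u, D) = Rational(4, 9) (Function('M')(u, D) = Mul(Rational(1, 9), 4) = Rational(4, 9))
Function('k')(q, z) = Mul(z, Add(Rational(-40, 9), z)) (Function('k')(q, z) = Mul(z, Add(z, Add(-4, Mul(-1, Rational(4, 9))))) = Mul(z, Add(z, Add(-4, Rational(-4, 9)))) = Mul(z, Add(z, Rational(-40, 9))) = Mul(z, Add(Rational(-40, 9), z)))
Function('H')(K) = Mul(Rational(1, 9), K, Add(-40, Mul(9, K)))
Add(Mul(-92, Function('H')(-1)), -154) = Add(Mul(-92, Mul(Rational(1, 9), -1, Add(-40, Mul(9, -1)))), -154) = Add(Mul(-92, Mul(Rational(1, 9), -1, Add(-40, -9))), -154) = Add(Mul(-92, Mul(Rational(1, 9), -1, -49)), -154) = Add(Mul(-92, Rational(49, 9)), -154) = Add(Rational(-4508, 9), -154) = Rational(-5894, 9)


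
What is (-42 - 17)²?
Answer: 3481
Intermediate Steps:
(-42 - 17)² = (-59)² = 3481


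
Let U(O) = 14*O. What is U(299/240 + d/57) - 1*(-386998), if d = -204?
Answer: 882280967/2280 ≈ 3.8697e+5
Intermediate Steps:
U(299/240 + d/57) - 1*(-386998) = 14*(299/240 - 204/57) - 1*(-386998) = 14*(299*(1/240) - 204*1/57) + 386998 = 14*(299/240 - 68/19) + 386998 = 14*(-10639/4560) + 386998 = -74473/2280 + 386998 = 882280967/2280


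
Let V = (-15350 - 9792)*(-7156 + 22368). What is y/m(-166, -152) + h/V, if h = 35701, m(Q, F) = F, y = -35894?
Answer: 1716002193303/7266741976 ≈ 236.14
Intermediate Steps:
V = -382460104 (V = -25142*15212 = -382460104)
y/m(-166, -152) + h/V = -35894/(-152) + 35701/(-382460104) = -35894*(-1/152) + 35701*(-1/382460104) = 17947/76 - 35701/382460104 = 1716002193303/7266741976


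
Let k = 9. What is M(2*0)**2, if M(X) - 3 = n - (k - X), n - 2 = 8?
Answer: 16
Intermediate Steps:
n = 10 (n = 2 + 8 = 10)
M(X) = 4 + X (M(X) = 3 + (10 - (9 - X)) = 3 + (10 + (-9 + X)) = 3 + (1 + X) = 4 + X)
M(2*0)**2 = (4 + 2*0)**2 = (4 + 0)**2 = 4**2 = 16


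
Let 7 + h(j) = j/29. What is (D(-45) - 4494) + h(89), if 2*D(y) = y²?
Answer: -202155/58 ≈ -3485.4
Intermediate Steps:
D(y) = y²/2
h(j) = -7 + j/29
(D(-45) - 4494) + h(89) = ((½)*(-45)² - 4494) + (-7 + (1/29)*89) = ((½)*2025 - 4494) + (-7 + 89/29) = (2025/2 - 4494) - 114/29 = -6963/2 - 114/29 = -202155/58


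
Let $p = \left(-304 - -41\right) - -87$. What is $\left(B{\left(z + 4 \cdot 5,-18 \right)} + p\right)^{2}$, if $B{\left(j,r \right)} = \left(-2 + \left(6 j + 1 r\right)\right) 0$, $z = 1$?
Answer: $30976$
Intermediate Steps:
$p = -176$ ($p = \left(-304 + 41\right) + 87 = -263 + 87 = -176$)
$B{\left(j,r \right)} = 0$ ($B{\left(j,r \right)} = \left(-2 + \left(6 j + r\right)\right) 0 = \left(-2 + \left(r + 6 j\right)\right) 0 = \left(-2 + r + 6 j\right) 0 = 0$)
$\left(B{\left(z + 4 \cdot 5,-18 \right)} + p\right)^{2} = \left(0 - 176\right)^{2} = \left(-176\right)^{2} = 30976$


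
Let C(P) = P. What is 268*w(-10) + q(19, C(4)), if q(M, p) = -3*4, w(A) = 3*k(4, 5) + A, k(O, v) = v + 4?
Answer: 4544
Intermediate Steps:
k(O, v) = 4 + v
w(A) = 27 + A (w(A) = 3*(4 + 5) + A = 3*9 + A = 27 + A)
q(M, p) = -12
268*w(-10) + q(19, C(4)) = 268*(27 - 10) - 12 = 268*17 - 12 = 4556 - 12 = 4544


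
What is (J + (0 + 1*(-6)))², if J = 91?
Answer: 7225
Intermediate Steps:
(J + (0 + 1*(-6)))² = (91 + (0 + 1*(-6)))² = (91 + (0 - 6))² = (91 - 6)² = 85² = 7225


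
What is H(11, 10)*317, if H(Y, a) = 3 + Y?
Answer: 4438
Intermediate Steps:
H(11, 10)*317 = (3 + 11)*317 = 14*317 = 4438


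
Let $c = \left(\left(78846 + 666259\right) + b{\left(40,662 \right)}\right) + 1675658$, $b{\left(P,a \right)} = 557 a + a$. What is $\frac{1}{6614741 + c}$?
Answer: $\frac{1}{9404900} \approx 1.0633 \cdot 10^{-7}$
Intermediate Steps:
$b{\left(P,a \right)} = 558 a$
$c = 2790159$ ($c = \left(\left(78846 + 666259\right) + 558 \cdot 662\right) + 1675658 = \left(745105 + 369396\right) + 1675658 = 1114501 + 1675658 = 2790159$)
$\frac{1}{6614741 + c} = \frac{1}{6614741 + 2790159} = \frac{1}{9404900}$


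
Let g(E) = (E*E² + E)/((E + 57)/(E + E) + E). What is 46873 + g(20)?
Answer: 41428421/877 ≈ 47239.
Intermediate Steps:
g(E) = (E + E³)/(E + (57 + E)/(2*E)) (g(E) = (E³ + E)/((57 + E)/((2*E)) + E) = (E + E³)/((57 + E)*(1/(2*E)) + E) = (E + E³)/((57 + E)/(2*E) + E) = (E + E³)/(E + (57 + E)/(2*E)))
46873 + g(20) = 46873 + 2*20²*(1 + 20²)/(57 + 20 + 2*20²) = 46873 + 2*400*(1 + 400)/(57 + 20 + 2*400) = 46873 + 2*400*401/(57 + 20 + 800) = 46873 + 2*400*401/877 = 46873 + 2*400*(1/877)*401 = 46873 + 320800/877 = 41428421/877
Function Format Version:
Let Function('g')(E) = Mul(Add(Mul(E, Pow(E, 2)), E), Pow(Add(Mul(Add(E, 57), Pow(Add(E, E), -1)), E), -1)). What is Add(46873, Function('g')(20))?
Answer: Rational(41428421, 877) ≈ 47239.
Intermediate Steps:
Function('g')(E) = Mul(Pow(Add(E, Mul(Rational(1, 2), Pow(E, -1), Add(57, E))), -1), Add(E, Pow(E, 3))) (Function('g')(E) = Mul(Add(Pow(E, 3), E), Pow(Add(Mul(Add(57, E), Pow(Mul(2, E), -1)), E), -1)) = Mul(Add(E, Pow(E, 3)), Pow(Add(Mul(Add(57, E), Mul(Rational(1, 2), Pow(E, -1))), E), -1)) = Mul(Add(E, Pow(E, 3)), Pow(Add(Mul(Rational(1, 2), Pow(E, -1), Add(57, E)), E), -1)) = Mul(Add(E, Pow(E, 3)), Pow(Add(E, Mul(Rational(1, 2), Pow(E, -1), Add(57, E))), -1)) = Mul(Pow(Add(E, Mul(Rational(1, 2), Pow(E, -1), Add(57, E))), -1), Add(E, Pow(E, 3))))
Add(46873, Function('g')(20)) = Add(46873, Mul(2, Pow(20, 2), Pow(Add(57, 20, Mul(2, Pow(20, 2))), -1), Add(1, Pow(20, 2)))) = Add(46873, Mul(2, 400, Pow(Add(57, 20, Mul(2, 400)), -1), Add(1, 400))) = Add(46873, Mul(2, 400, Pow(Add(57, 20, 800), -1), 401)) = Add(46873, Mul(2, 400, Pow(877, -1), 401)) = Add(46873, Mul(2, 400, Rational(1, 877), 401)) = Add(46873, Rational(320800, 877)) = Rational(41428421, 877)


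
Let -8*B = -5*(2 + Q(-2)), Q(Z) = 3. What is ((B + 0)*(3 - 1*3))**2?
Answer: 0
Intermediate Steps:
B = 25/8 (B = -(-5)*(2 + 3)/8 = -(-5)*5/8 = -1/8*(-25) = 25/8 ≈ 3.1250)
((B + 0)*(3 - 1*3))**2 = ((25/8 + 0)*(3 - 1*3))**2 = (25*(3 - 3)/8)**2 = ((25/8)*0)**2 = 0**2 = 0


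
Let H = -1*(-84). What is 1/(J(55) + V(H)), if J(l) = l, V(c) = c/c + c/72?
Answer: 6/343 ≈ 0.017493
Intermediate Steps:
H = 84
V(c) = 1 + c/72 (V(c) = 1 + c*(1/72) = 1 + c/72)
1/(J(55) + V(H)) = 1/(55 + (1 + (1/72)*84)) = 1/(55 + (1 + 7/6)) = 1/(55 + 13/6) = 1/(343/6) = 6/343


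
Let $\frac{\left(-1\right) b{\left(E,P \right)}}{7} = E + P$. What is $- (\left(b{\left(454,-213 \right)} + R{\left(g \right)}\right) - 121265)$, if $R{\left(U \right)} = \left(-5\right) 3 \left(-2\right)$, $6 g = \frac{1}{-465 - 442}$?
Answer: $122922$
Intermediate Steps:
$b{\left(E,P \right)} = - 7 E - 7 P$ ($b{\left(E,P \right)} = - 7 \left(E + P\right) = - 7 E - 7 P$)
$g = - \frac{1}{5442}$ ($g = \frac{1}{6 \left(-465 - 442\right)} = \frac{1}{6 \left(-907\right)} = \frac{1}{6} \left(- \frac{1}{907}\right) = - \frac{1}{5442} \approx -0.00018376$)
$R{\left(U \right)} = 30$ ($R{\left(U \right)} = \left(-15\right) \left(-2\right) = 30$)
$- (\left(b{\left(454,-213 \right)} + R{\left(g \right)}\right) - 121265) = - (\left(\left(\left(-7\right) 454 - -1491\right) + 30\right) - 121265) = - (\left(\left(-3178 + 1491\right) + 30\right) - 121265) = - (\left(-1687 + 30\right) - 121265) = - (-1657 - 121265) = \left(-1\right) \left(-122922\right) = 122922$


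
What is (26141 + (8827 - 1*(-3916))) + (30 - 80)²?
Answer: 41384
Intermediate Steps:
(26141 + (8827 - 1*(-3916))) + (30 - 80)² = (26141 + (8827 + 3916)) + (-50)² = (26141 + 12743) + 2500 = 38884 + 2500 = 41384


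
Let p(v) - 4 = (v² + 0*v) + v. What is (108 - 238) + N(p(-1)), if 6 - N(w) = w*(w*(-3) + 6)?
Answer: -100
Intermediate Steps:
p(v) = 4 + v + v² (p(v) = 4 + ((v² + 0*v) + v) = 4 + ((v² + 0) + v) = 4 + (v² + v) = 4 + (v + v²) = 4 + v + v²)
N(w) = 6 - w*(6 - 3*w) (N(w) = 6 - w*(w*(-3) + 6) = 6 - w*(-3*w + 6) = 6 - w*(6 - 3*w))
(108 - 238) + N(p(-1)) = (108 - 238) + (6 - 6*(4 - 1 + (-1)²) + 3*(4 - 1 + (-1)²)²) = -130 + (6 - 6*(4 - 1 + 1) + 3*(4 - 1 + 1)²) = -130 + (6 - 6*4 + 3*4²) = -130 + (6 - 24 + 3*16) = -130 + (6 - 24 + 48) = -130 + 30 = -100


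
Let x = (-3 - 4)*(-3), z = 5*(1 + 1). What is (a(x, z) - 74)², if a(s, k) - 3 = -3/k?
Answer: 508369/100 ≈ 5083.7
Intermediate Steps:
z = 10 (z = 5*2 = 10)
x = 21 (x = -7*(-3) = 21)
a(s, k) = 3 - 3/k
(a(x, z) - 74)² = ((3 - 3/10) - 74)² = (27/10 - 74)² = (-713/10)² = 508369/100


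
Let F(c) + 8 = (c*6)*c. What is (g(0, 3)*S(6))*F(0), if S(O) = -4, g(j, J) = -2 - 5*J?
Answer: -544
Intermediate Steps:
F(c) = -8 + 6*c² (F(c) = -8 + (c*6)*c = -8 + (6*c)*c = -8 + 6*c²)
(g(0, 3)*S(6))*F(0) = ((-2 - 5*3)*(-4))*(-8 + 6*0²) = ((-2 - 15)*(-4))*(-8 + 6*0) = (-17*(-4))*(-8 + 0) = 68*(-8) = -544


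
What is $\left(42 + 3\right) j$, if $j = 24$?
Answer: $1080$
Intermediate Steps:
$\left(42 + 3\right) j = \left(42 + 3\right) 24 = 45 \cdot 24 = 1080$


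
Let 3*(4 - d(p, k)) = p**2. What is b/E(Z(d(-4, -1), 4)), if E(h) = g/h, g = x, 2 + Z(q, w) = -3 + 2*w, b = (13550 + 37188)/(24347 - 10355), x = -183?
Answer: -25369/426756 ≈ -0.059446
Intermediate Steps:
d(p, k) = 4 - p**2/3
b = 25369/6996 (b = 50738/13992 = 50738*(1/13992) = 25369/6996 ≈ 3.6262)
Z(q, w) = -5 + 2*w (Z(q, w) = -2 + (-3 + 2*w) = -5 + 2*w)
g = -183
E(h) = -183/h
b/E(Z(d(-4, -1), 4)) = 25369/(6996*((-183/(-5 + 2*4)))) = 25369/(6996*((-183/(-5 + 8)))) = 25369/(6996*((-183/3))) = 25369/(6996*((-183*1/3))) = (25369/6996)/(-61) = (25369/6996)*(-1/61) = -25369/426756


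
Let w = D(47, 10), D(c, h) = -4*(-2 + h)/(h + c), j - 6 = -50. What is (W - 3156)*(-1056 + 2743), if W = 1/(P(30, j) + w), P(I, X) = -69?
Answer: -21110438139/3965 ≈ -5.3242e+6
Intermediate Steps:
j = -44 (j = 6 - 50 = -44)
D(c, h) = -4*(-2 + h)/(c + h)
w = -32/57 (w = 4*(2 - 1*10)/(47 + 10) = 4*(2 - 10)/57 = 4*(1/57)*(-8) = -32/57 ≈ -0.56140)
W = -57/3965 (W = 1/(-69 - 32/57) = 1/(-3965/57) = -57/3965 ≈ -0.014376)
(W - 3156)*(-1056 + 2743) = (-57/3965 - 3156)*(-1056 + 2743) = -12513597/3965*1687 = -21110438139/3965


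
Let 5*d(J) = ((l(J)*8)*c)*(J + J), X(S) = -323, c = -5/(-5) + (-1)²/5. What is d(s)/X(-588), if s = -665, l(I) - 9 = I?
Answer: -440832/85 ≈ -5186.3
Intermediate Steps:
l(I) = 9 + I
c = 6/5 (c = -5*(-⅕) + 1*(⅕) = 1 + ⅕ = 6/5 ≈ 1.2000)
d(J) = 2*J*(432/5 + 48*J/5)/5 (d(J) = ((((9 + J)*8)*(6/5))*(J + J))/5 = (((72 + 8*J)*(6/5))*(2*J))/5 = ((432/5 + 48*J/5)*(2*J))/5 = (2*J*(432/5 + 48*J/5))/5 = 2*J*(432/5 + 48*J/5)/5)
d(s)/X(-588) = ((96/25)*(-665)*(9 - 665))/(-323) = ((96/25)*(-665)*(-656))*(-1/323) = (8375808/5)*(-1/323) = -440832/85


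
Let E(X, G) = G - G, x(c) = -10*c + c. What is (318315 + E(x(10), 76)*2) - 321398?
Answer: -3083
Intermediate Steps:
x(c) = -9*c
E(X, G) = 0
(318315 + E(x(10), 76)*2) - 321398 = (318315 + 0*2) - 321398 = (318315 + 0) - 321398 = 318315 - 321398 = -3083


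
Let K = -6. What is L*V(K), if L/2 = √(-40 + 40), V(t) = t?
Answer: 0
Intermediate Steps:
L = 0 (L = 2*√(-40 + 40) = 2*√0 = 2*0 = 0)
L*V(K) = 0*(-6) = 0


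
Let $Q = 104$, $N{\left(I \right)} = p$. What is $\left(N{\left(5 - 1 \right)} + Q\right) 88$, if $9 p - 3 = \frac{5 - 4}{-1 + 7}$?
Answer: $\frac{247940}{27} \approx 9183.0$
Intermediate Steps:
$p = \frac{19}{54}$ ($p = \frac{1}{3} + \frac{\left(5 - 4\right) \frac{1}{-1 + 7}}{9} = \frac{1}{3} + \frac{1 \cdot \frac{1}{6}}{9} = \frac{1}{3} + \frac{1}{9} \cdot \frac{1}{6} = \frac{1}{3} + \frac{1}{54} = \frac{19}{54} \approx 0.35185$)
$N{\left(I \right)} = \frac{19}{54}$
$\left(N{\left(5 - 1 \right)} + Q\right) 88 = \left(\frac{19}{54} + 104\right) 88 = \frac{5635}{54} \cdot 88 = \frac{247940}{27}$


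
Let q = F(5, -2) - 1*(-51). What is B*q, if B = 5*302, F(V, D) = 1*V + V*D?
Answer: 69460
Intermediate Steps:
F(V, D) = V + D*V
B = 1510
q = 46 (q = 5*(1 - 2) - 1*(-51) = 5*(-1) + 51 = -5 + 51 = 46)
B*q = 1510*46 = 69460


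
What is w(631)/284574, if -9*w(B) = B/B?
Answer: -1/2561166 ≈ -3.9045e-7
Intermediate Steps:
w(B) = -1/9 (w(B) = -B/(9*B) = -1/9*1 = -1/9)
w(631)/284574 = -1/9/284574 = -1/9*1/284574 = -1/2561166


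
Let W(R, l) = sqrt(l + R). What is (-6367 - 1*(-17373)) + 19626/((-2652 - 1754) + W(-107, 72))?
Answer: 71190528690/6470957 - 6542*I*sqrt(35)/6470957 ≈ 11002.0 - 0.005981*I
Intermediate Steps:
W(R, l) = sqrt(R + l)
(-6367 - 1*(-17373)) + 19626/((-2652 - 1754) + W(-107, 72)) = (-6367 - 1*(-17373)) + 19626/((-2652 - 1754) + sqrt(-107 + 72)) = (-6367 + 17373) + 19626/(-4406 + sqrt(-35)) = 11006 + 19626/(-4406 + I*sqrt(35))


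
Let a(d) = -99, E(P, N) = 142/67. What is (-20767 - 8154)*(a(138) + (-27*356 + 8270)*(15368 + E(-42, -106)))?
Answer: 39968693272629/67 ≈ 5.9655e+11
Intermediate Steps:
E(P, N) = 142/67 (E(P, N) = 142*(1/67) = 142/67)
(-20767 - 8154)*(a(138) + (-27*356 + 8270)*(15368 + E(-42, -106))) = (-20767 - 8154)*(-99 + (-27*356 + 8270)*(15368 + 142/67)) = -28921*(-99 + (-9612 + 8270)*(1029798/67)) = -28921*(-99 - 1342*1029798/67) = -28921*(-99 - 1381988916/67) = -28921*(-1381995549/67) = 39968693272629/67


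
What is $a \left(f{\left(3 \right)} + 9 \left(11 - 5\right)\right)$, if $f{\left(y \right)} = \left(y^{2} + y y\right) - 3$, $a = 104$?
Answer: $7176$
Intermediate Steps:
$f{\left(y \right)} = -3 + 2 y^{2}$ ($f{\left(y \right)} = \left(y^{2} + y^{2}\right) - 3 = 2 y^{2} - 3 = -3 + 2 y^{2}$)
$a \left(f{\left(3 \right)} + 9 \left(11 - 5\right)\right) = 104 \left(\left(-3 + 2 \cdot 3^{2}\right) + 9 \left(11 - 5\right)\right) = 104 \left(\left(-3 + 2 \cdot 9\right) + 9 \cdot 6\right) = 104 \left(\left(-3 + 18\right) + 54\right) = 104 \left(15 + 54\right) = 104 \cdot 69 = 7176$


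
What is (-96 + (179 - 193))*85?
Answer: -9350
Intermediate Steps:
(-96 + (179 - 193))*85 = (-96 - 14)*85 = -110*85 = -9350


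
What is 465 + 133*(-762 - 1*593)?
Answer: -179750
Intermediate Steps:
465 + 133*(-762 - 1*593) = 465 + 133*(-762 - 593) = 465 + 133*(-1355) = 465 - 180215 = -179750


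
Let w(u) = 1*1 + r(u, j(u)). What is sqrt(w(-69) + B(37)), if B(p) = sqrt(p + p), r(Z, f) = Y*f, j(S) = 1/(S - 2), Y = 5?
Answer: sqrt(4686 + 5041*sqrt(74))/71 ≈ 3.0874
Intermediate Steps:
j(S) = 1/(-2 + S)
r(Z, f) = 5*f
B(p) = sqrt(2)*sqrt(p) (B(p) = sqrt(2*p) = sqrt(2)*sqrt(p))
w(u) = 1 + 5/(-2 + u) (w(u) = 1*1 + 5/(-2 + u) = 1 + 5/(-2 + u))
sqrt(w(-69) + B(37)) = sqrt((3 - 69)/(-2 - 69) + sqrt(2)*sqrt(37)) = sqrt(-66/(-71) + sqrt(74)) = sqrt(-1/71*(-66) + sqrt(74)) = sqrt(66/71 + sqrt(74))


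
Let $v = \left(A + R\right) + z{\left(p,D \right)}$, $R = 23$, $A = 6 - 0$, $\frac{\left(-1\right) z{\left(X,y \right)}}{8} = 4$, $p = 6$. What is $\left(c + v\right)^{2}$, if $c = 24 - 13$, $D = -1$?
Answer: $64$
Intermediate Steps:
$z{\left(X,y \right)} = -32$ ($z{\left(X,y \right)} = \left(-8\right) 4 = -32$)
$A = 6$ ($A = 6 + 0 = 6$)
$v = -3$ ($v = \left(6 + 23\right) - 32 = 29 - 32 = -3$)
$c = 11$
$\left(c + v\right)^{2} = \left(11 - 3\right)^{2} = 8^{2} = 64$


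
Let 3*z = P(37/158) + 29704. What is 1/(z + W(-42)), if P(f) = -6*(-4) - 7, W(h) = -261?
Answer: 1/9646 ≈ 0.00010367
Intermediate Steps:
P(f) = 17 (P(f) = 24 - 7 = 17)
z = 9907 (z = (17 + 29704)/3 = (1/3)*29721 = 9907)
1/(z + W(-42)) = 1/(9907 - 261) = 1/9646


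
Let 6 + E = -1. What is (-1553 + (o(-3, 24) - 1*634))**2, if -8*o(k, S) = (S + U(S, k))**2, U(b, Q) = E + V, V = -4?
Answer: 312052225/64 ≈ 4.8758e+6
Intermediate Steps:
E = -7 (E = -6 - 1 = -7)
U(b, Q) = -11 (U(b, Q) = -7 - 4 = -11)
o(k, S) = -(-11 + S)**2/8 (o(k, S) = -(S - 11)**2/8 = -(-11 + S)**2/8)
(-1553 + (o(-3, 24) - 1*634))**2 = (-1553 + (-(-11 + 24)**2/8 - 1*634))**2 = (-1553 + (-1/8*13**2 - 634))**2 = (-1553 + (-1/8*169 - 634))**2 = (-1553 + (-169/8 - 634))**2 = (-1553 - 5241/8)**2 = (-17665/8)**2 = 312052225/64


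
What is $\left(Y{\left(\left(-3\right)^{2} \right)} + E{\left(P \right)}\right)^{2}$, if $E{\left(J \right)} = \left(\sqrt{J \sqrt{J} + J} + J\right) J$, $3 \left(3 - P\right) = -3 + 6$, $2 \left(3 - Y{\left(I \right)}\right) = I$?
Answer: $\frac{\left(5 + 4 \sqrt{2} \sqrt{1 + \sqrt{2}}\right)^{2}}{4} \approx 47.537$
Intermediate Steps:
$Y{\left(I \right)} = 3 - \frac{I}{2}$
$P = 2$ ($P = 3 - \frac{-3 + 6}{3} = 3 - 1 = 2$)
$E{\left(J \right)} = J \left(J + \sqrt{J + J^{\frac{3}{2}}}\right)$ ($E{\left(J \right)} = \left(\sqrt{J^{\frac{3}{2}} + J} + J\right) J = \left(\sqrt{J + J^{\frac{3}{2}}} + J\right) J = \left(J + \sqrt{J + J^{\frac{3}{2}}}\right) J = J \left(J + \sqrt{J + J^{\frac{3}{2}}}\right)$)
$\left(Y{\left(\left(-3\right)^{2} \right)} + E{\left(P \right)}\right)^{2} = \left(\left(3 - \frac{\left(-3\right)^{2}}{2}\right) + 2 \left(2 + \sqrt{2 + 2^{\frac{3}{2}}}\right)\right)^{2} = \left(\left(3 - \frac{9}{2}\right) + 2 \left(2 + \sqrt{2 + 2 \sqrt{2}}\right)\right)^{2} = \left(\left(3 - \frac{9}{2}\right) + \left(4 + 2 \sqrt{2 + 2 \sqrt{2}}\right)\right)^{2} = \left(- \frac{3}{2} + \left(4 + 2 \sqrt{2 + 2 \sqrt{2}}\right)\right)^{2} = \left(\frac{5}{2} + 2 \sqrt{2 + 2 \sqrt{2}}\right)^{2}$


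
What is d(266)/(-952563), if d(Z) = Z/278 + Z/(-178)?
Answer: 6650/11784156873 ≈ 5.6432e-7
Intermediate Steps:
d(Z) = -25*Z/12371 (d(Z) = Z*(1/278) + Z*(-1/178) = Z/278 - Z/178 = -25*Z/12371)
d(266)/(-952563) = -25/12371*266/(-952563) = -6650/12371*(-1/952563) = 6650/11784156873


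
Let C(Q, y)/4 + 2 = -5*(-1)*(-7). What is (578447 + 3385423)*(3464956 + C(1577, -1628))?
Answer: 13734048486960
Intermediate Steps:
C(Q, y) = -148 (C(Q, y) = -8 + 4*(-5*(-1)*(-7)) = -8 + 4*(5*(-7)) = -8 + 4*(-35) = -8 - 140 = -148)
(578447 + 3385423)*(3464956 + C(1577, -1628)) = (578447 + 3385423)*(3464956 - 148) = 3963870*3464808 = 13734048486960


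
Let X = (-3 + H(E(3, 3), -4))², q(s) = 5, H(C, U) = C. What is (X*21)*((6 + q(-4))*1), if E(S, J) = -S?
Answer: 8316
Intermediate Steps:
X = 36 (X = (-3 - 1*3)² = (-3 - 3)² = (-6)² = 36)
(X*21)*((6 + q(-4))*1) = (36*21)*((6 + 5)*1) = 756*(11*1) = 756*11 = 8316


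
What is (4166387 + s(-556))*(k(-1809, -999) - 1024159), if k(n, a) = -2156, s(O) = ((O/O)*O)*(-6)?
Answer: -4279449260745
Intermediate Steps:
s(O) = -6*O (s(O) = (1*O)*(-6) = O*(-6) = -6*O)
(4166387 + s(-556))*(k(-1809, -999) - 1024159) = (4166387 - 6*(-556))*(-2156 - 1024159) = (4166387 + 3336)*(-1026315) = 4169723*(-1026315) = -4279449260745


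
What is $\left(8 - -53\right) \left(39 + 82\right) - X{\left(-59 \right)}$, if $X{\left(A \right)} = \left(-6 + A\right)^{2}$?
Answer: $3156$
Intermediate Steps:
$\left(8 - -53\right) \left(39 + 82\right) - X{\left(-59 \right)} = \left(8 - -53\right) \left(39 + 82\right) - \left(-6 - 59\right)^{2} = \left(8 + 53\right) 121 - \left(-65\right)^{2} = 61 \cdot 121 - 4225 = 7381 - 4225 = 3156$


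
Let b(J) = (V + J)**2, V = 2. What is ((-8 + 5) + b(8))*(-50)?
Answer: -4850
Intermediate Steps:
b(J) = (2 + J)**2
((-8 + 5) + b(8))*(-50) = ((-8 + 5) + (2 + 8)**2)*(-50) = (-3 + 10**2)*(-50) = (-3 + 100)*(-50) = 97*(-50) = -4850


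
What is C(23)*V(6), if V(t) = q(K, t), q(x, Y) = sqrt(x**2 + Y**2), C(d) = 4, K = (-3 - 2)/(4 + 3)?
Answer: 4*sqrt(1789)/7 ≈ 24.169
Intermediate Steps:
K = -5/7 ≈ -0.71429
q(x, Y) = sqrt(Y**2 + x**2)
V(t) = sqrt(25/49 + t**2) (V(t) = sqrt(t**2 + (-5/7)**2) = sqrt(t**2 + 25/49) = sqrt(25/49 + t**2))
C(23)*V(6) = 4*(sqrt(25 + 49*6**2)/7) = 4*(sqrt(25 + 49*36)/7) = 4*(sqrt(25 + 1764)/7) = 4*(sqrt(1789)/7) = 4*sqrt(1789)/7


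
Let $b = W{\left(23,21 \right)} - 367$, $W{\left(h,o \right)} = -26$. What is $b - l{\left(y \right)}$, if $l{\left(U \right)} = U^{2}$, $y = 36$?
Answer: $-1689$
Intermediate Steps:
$b = -393$ ($b = -26 - 367 = -393$)
$b - l{\left(y \right)} = -393 - 36^{2} = -393 - 1296 = -1689$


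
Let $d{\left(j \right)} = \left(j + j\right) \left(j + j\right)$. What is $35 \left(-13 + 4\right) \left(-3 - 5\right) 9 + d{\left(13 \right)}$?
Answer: $23356$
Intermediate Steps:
$d{\left(j \right)} = 4 j^{2}$ ($d{\left(j \right)} = 2 j 2 j = 4 j^{2}$)
$35 \left(-13 + 4\right) \left(-3 - 5\right) 9 + d{\left(13 \right)} = 35 \left(-13 + 4\right) \left(-3 - 5\right) 9 + 4 \cdot 13^{2} = 35 \left(\left(-9\right) \left(-8\right)\right) 9 + 4 \cdot 169 = 35 \cdot 72 \cdot 9 + 676 = 2520 \cdot 9 + 676 = 22680 + 676 = 23356$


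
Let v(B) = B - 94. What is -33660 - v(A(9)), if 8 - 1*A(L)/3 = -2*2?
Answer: -33602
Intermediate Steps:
A(L) = 36 (A(L) = 24 - (-6)*2 = 24 - 3*(-4) = 24 + 12 = 36)
v(B) = -94 + B
-33660 - v(A(9)) = -33660 - (-94 + 36) = -33660 - 1*(-58) = -33660 + 58 = -33602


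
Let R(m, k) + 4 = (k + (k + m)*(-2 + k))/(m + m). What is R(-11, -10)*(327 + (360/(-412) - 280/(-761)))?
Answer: -383873865/78383 ≈ -4897.4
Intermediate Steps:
R(m, k) = -4 + (k + (-2 + k)*(k + m))/(2*m) (R(m, k) = -4 + (k + (k + m)*(-2 + k))/(m + m) = -4 + (k + (-2 + k)*(k + m))/((2*m)) = -4 + (k + (-2 + k)*(k + m))*(1/(2*m)) = -4 + (k + (-2 + k)*(k + m))/(2*m))
R(-11, -10)*(327 + (360/(-412) - 280/(-761))) = ((½)*((-10)² - 1*(-10) - 11*(-10 - 10))/(-11))*(327 + (360/(-412) - 280/(-761))) = ((½)*(-1/11)*(100 + 10 - 11*(-20)))*(327 + (360*(-1/412) - 280*(-1/761))) = ((½)*(-1/11)*(100 + 10 + 220))*(327 + (-90/103 + 280/761)) = ((½)*(-1/11)*330)*(327 - 39650/78383) = -15*25591591/78383 = -383873865/78383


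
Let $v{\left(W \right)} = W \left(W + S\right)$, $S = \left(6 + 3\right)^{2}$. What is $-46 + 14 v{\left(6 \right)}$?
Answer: $7262$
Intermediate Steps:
$S = 81$ ($S = 9^{2} = 81$)
$v{\left(W \right)} = W \left(81 + W\right)$ ($v{\left(W \right)} = W \left(W + 81\right) = W \left(81 + W\right)$)
$-46 + 14 v{\left(6 \right)} = -46 + 14 \cdot 6 \left(81 + 6\right) = -46 + 14 \cdot 6 \cdot 87 = -46 + 14 \cdot 522 = -46 + 7308 = 7262$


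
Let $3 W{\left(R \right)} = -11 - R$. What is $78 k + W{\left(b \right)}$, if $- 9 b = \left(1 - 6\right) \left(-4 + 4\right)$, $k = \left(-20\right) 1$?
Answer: $- \frac{4691}{3} \approx -1563.7$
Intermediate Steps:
$k = -20$
$b = 0$ ($b = - \frac{\left(1 - 6\right) \left(-4 + 4\right)}{9} = - \frac{\left(-5\right) 0}{9} = \left(- \frac{1}{9}\right) 0 = 0$)
$W{\left(R \right)} = - \frac{11}{3} - \frac{R}{3}$ ($W{\left(R \right)} = \frac{-11 - R}{3} = - \frac{11}{3} - \frac{R}{3}$)
$78 k + W{\left(b \right)} = 78 \left(-20\right) - \frac{11}{3} = -1560 + \left(- \frac{11}{3} + 0\right) = -1560 - \frac{11}{3} = - \frac{4691}{3}$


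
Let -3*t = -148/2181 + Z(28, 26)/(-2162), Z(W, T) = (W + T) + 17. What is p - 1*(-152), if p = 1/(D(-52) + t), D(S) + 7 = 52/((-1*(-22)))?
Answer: 108710012062/716221169 ≈ 151.78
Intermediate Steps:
Z(W, T) = 17 + T + W (Z(W, T) = (T + W) + 17 = 17 + T + W)
D(S) = -51/11 (D(S) = -7 + 52/((-1*(-22))) = -7 + 52/22 = -7 + 52*(1/22) = -7 + 26/11 = -51/11)
t = 474827/14145966 (t = -(-148/2181 + (17 + 26 + 28)/(-2162))/3 = -(-148*1/2181 + 71*(-1/2162))/3 = -(-148/2181 - 71/2162)/3 = -⅓*(-474827/4715322) = 474827/14145966 ≈ 0.033566)
p = -155605626/716221169 (p = 1/(-51/11 + 474827/14145966) = 1/(-716221169/155605626) = -155605626/716221169 ≈ -0.21726)
p - 1*(-152) = -155605626/716221169 - 1*(-152) = -155605626/716221169 + 152 = 108710012062/716221169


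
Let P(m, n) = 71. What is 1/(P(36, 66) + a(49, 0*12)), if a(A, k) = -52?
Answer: 1/19 ≈ 0.052632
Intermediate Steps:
1/(P(36, 66) + a(49, 0*12)) = 1/(71 - 52) = 1/19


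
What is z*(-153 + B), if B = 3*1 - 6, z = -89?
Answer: 13884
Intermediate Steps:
B = -3 (B = 3 - 6 = -3)
z*(-153 + B) = -89*(-153 - 3) = -89*(-156) = 13884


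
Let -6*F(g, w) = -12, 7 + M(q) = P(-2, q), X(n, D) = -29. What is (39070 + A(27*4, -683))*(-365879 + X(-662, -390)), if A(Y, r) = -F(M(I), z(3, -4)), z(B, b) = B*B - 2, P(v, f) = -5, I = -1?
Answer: -14295293744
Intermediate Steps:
M(q) = -12 (M(q) = -7 - 5 = -12)
z(B, b) = -2 + B² (z(B, b) = B² - 2 = -2 + B²)
F(g, w) = 2 (F(g, w) = -⅙*(-12) = 2)
A(Y, r) = -2 (A(Y, r) = -1*2 = -2)
(39070 + A(27*4, -683))*(-365879 + X(-662, -390)) = (39070 - 2)*(-365879 - 29) = 39068*(-365908) = -14295293744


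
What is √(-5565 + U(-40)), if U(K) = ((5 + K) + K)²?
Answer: 2*√15 ≈ 7.7460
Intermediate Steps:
U(K) = (5 + 2*K)²
√(-5565 + U(-40)) = √(-5565 + (5 + 2*(-40))²) = √(-5565 + (5 - 80)²) = √(-5565 + (-75)²) = √(-5565 + 5625) = √60 = 2*√15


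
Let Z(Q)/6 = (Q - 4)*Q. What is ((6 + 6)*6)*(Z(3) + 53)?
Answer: 2520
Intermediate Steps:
Z(Q) = 6*Q*(-4 + Q) (Z(Q) = 6*((Q - 4)*Q) = 6*((-4 + Q)*Q) = 6*(Q*(-4 + Q)) = 6*Q*(-4 + Q))
((6 + 6)*6)*(Z(3) + 53) = ((6 + 6)*6)*(6*3*(-4 + 3) + 53) = (12*6)*(6*3*(-1) + 53) = 72*(-18 + 53) = 72*35 = 2520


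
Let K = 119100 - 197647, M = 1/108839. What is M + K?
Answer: -8548976932/108839 ≈ -78547.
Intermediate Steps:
M = 1/108839 ≈ 9.1879e-6
K = -78547
M + K = 1/108839 - 78547 = -8548976932/108839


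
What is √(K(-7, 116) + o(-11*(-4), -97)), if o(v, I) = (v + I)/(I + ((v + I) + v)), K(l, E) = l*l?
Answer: 3*√22/2 ≈ 7.0356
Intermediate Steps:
K(l, E) = l²
o(v, I) = (I + v)/(2*I + 2*v) (o(v, I) = (I + v)/(I + ((I + v) + v)) = (I + v)/(I + (I + 2*v)) = (I + v)/(2*I + 2*v))
√(K(-7, 116) + o(-11*(-4), -97)) = √((-7)² + ½) = √(49 + ½) = √(99/2) = 3*√22/2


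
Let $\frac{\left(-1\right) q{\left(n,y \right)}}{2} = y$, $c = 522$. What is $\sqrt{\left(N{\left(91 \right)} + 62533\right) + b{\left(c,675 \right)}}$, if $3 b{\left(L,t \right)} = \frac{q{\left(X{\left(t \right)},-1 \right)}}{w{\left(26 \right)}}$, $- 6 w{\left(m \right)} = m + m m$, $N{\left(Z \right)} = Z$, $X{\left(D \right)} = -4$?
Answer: $\frac{\sqrt{857259858}}{117} \approx 250.25$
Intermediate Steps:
$q{\left(n,y \right)} = - 2 y$
$w{\left(m \right)} = - \frac{m}{6} - \frac{m^{2}}{6}$ ($w{\left(m \right)} = - \frac{m + m m}{6} = - \frac{m + m^{2}}{6} = - \frac{m}{6} - \frac{m^{2}}{6}$)
$b{\left(L,t \right)} = - \frac{2}{351}$ ($b{\left(L,t \right)} = \frac{\left(-2\right) \left(-1\right) \frac{1}{\left(- \frac{1}{6}\right) 26 \left(1 + 26\right)}}{3} = \frac{2 \frac{1}{\left(- \frac{1}{6}\right) 26 \cdot 27}}{3} = \frac{2 \frac{1}{-117}}{3} = \frac{2 \left(- \frac{1}{117}\right)}{3} = \frac{1}{3} \left(- \frac{2}{117}\right) = - \frac{2}{351}$)
$\sqrt{\left(N{\left(91 \right)} + 62533\right) + b{\left(c,675 \right)}} = \sqrt{\left(91 + 62533\right) - \frac{2}{351}} = \sqrt{62624 - \frac{2}{351}} = \sqrt{\frac{21981022}{351}} = \frac{\sqrt{857259858}}{117}$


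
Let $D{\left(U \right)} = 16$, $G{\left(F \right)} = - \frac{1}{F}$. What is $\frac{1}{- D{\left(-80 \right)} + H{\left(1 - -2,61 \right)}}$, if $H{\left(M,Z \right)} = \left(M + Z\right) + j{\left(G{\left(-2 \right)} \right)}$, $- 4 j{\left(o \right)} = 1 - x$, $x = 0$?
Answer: $\frac{4}{191} \approx 0.020942$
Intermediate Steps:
$j{\left(o \right)} = - \frac{1}{4}$ ($j{\left(o \right)} = - \frac{1 - 0}{4} = - \frac{1 + 0}{4} = \left(- \frac{1}{4}\right) 1 = - \frac{1}{4}$)
$H{\left(M,Z \right)} = - \frac{1}{4} + M + Z$ ($H{\left(M,Z \right)} = \left(M + Z\right) - \frac{1}{4} = - \frac{1}{4} + M + Z$)
$\frac{1}{- D{\left(-80 \right)} + H{\left(1 - -2,61 \right)}} = \frac{1}{\left(-1\right) 16 + \left(- \frac{1}{4} + \left(1 - -2\right) + 61\right)} = \frac{1}{-16 + \left(- \frac{1}{4} + \left(1 + 2\right) + 61\right)} = \frac{1}{-16 + \left(- \frac{1}{4} + 3 + 61\right)} = \frac{1}{-16 + \frac{255}{4}} = \frac{1}{\frac{191}{4}} = \frac{4}{191}$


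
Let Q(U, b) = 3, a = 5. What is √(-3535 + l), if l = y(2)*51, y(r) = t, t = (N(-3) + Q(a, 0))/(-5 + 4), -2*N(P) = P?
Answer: I*√15058/2 ≈ 61.356*I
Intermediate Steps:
N(P) = -P/2
t = -9/2 (t = (-½*(-3) + 3)/(-5 + 4) = (3/2 + 3)/(-1) = (9/2)*(-1) = -9/2 ≈ -4.5000)
y(r) = -9/2
l = -459/2 (l = -9/2*51 = -459/2 ≈ -229.50)
√(-3535 + l) = √(-3535 - 459/2) = √(-7529/2) = I*√15058/2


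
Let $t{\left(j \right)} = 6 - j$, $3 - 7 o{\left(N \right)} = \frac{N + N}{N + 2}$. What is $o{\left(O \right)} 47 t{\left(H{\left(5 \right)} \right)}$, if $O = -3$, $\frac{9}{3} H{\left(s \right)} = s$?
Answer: $- \frac{611}{7} \approx -87.286$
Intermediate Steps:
$H{\left(s \right)} = \frac{s}{3}$
$o{\left(N \right)} = \frac{3}{7} - \frac{2 N}{7 \left(2 + N\right)}$ ($o{\left(N \right)} = \frac{3}{7} - \frac{\left(N + N\right) \frac{1}{N + 2}}{7} = \frac{3}{7} - \frac{2 N \frac{1}{2 + N}}{7} = \frac{3}{7} - \frac{2 N}{7 \left(2 + N\right)}$)
$o{\left(O \right)} 47 t{\left(H{\left(5 \right)} \right)} = \frac{6 - 3}{7 \left(2 - 3\right)} 47 \left(6 - \frac{1}{3} \cdot 5\right) = \frac{1}{7} \frac{1}{-1} \cdot 3 \cdot 47 \left(6 - \frac{5}{3}\right) = \frac{1}{7} \left(-1\right) 3 \cdot 47 \left(6 - \frac{5}{3}\right) = \left(- \frac{3}{7}\right) 47 \cdot \frac{13}{3} = \left(- \frac{141}{7}\right) \frac{13}{3} = - \frac{611}{7}$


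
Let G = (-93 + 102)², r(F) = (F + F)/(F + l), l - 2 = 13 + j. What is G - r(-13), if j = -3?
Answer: 55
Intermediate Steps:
l = 12 (l = 2 + (13 - 3) = 2 + 10 = 12)
r(F) = 2*F/(12 + F) (r(F) = (F + F)/(F + 12) = (2*F)/(12 + F) = 2*F/(12 + F))
G = 81 (G = 9² = 81)
G - r(-13) = 81 - 2*(-13)/(12 - 13) = 81 - 2*(-13)/(-1) = 81 - 2*(-13)*(-1) = 81 - 1*26 = 81 - 26 = 55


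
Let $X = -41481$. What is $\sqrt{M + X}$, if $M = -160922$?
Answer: $i \sqrt{202403} \approx 449.89 i$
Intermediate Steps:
$\sqrt{M + X} = \sqrt{-160922 - 41481} = \sqrt{-202403} = i \sqrt{202403}$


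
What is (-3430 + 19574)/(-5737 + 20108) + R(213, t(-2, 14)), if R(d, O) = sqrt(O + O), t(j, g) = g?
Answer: 16144/14371 + 2*sqrt(7) ≈ 6.4149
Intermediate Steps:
R(d, O) = sqrt(2)*sqrt(O) (R(d, O) = sqrt(2*O) = sqrt(2)*sqrt(O))
(-3430 + 19574)/(-5737 + 20108) + R(213, t(-2, 14)) = (-3430 + 19574)/(-5737 + 20108) + sqrt(2)*sqrt(14) = 16144/14371 + 2*sqrt(7)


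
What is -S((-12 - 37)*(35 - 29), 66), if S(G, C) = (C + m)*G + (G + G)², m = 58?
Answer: -309288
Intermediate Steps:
S(G, C) = 4*G² + G*(58 + C) (S(G, C) = (C + 58)*G + (G + G)² = (58 + C)*G + (2*G)² = G*(58 + C) + 4*G² = 4*G² + G*(58 + C))
-S((-12 - 37)*(35 - 29), 66) = -(-12 - 37)*(35 - 29)*(58 + 66 + 4*((-12 - 37)*(35 - 29))) = -(-49*6)*(58 + 66 + 4*(-49*6)) = -(-294)*(58 + 66 + 4*(-294)) = -(-294)*(58 + 66 - 1176) = -(-294)*(-1052) = -1*309288 = -309288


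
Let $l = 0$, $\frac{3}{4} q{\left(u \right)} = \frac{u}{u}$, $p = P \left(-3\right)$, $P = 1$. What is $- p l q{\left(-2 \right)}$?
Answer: $0$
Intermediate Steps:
$p = -3$ ($p = 1 \left(-3\right) = -3$)
$q{\left(u \right)} = \frac{4}{3}$ ($q{\left(u \right)} = \frac{4 \frac{u}{u}}{3} = \frac{4}{3} \cdot 1 = \frac{4}{3}$)
$- p l q{\left(-2 \right)} = \left(-1\right) \left(-3\right) 0 \cdot \frac{4}{3} = 3 \cdot 0 \cdot \frac{4}{3} = 0 \cdot \frac{4}{3} = 0$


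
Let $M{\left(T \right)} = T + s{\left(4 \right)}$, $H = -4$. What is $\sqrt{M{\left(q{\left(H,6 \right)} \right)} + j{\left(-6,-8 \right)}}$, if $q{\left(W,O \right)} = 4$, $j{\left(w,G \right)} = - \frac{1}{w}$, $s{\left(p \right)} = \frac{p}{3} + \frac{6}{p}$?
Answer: $\sqrt{7} \approx 2.6458$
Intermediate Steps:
$s{\left(p \right)} = \frac{6}{p} + \frac{p}{3}$ ($s{\left(p \right)} = p \frac{1}{3} + \frac{6}{p} = \frac{p}{3} + \frac{6}{p} = \frac{6}{p} + \frac{p}{3}$)
$M{\left(T \right)} = \frac{17}{6} + T$ ($M{\left(T \right)} = T + \left(\frac{6}{4} + \frac{1}{3} \cdot 4\right) = T + \left(6 \cdot \frac{1}{4} + \frac{4}{3}\right) = T + \left(\frac{3}{2} + \frac{4}{3}\right) = T + \frac{17}{6} = \frac{17}{6} + T$)
$\sqrt{M{\left(q{\left(H,6 \right)} \right)} + j{\left(-6,-8 \right)}} = \sqrt{\left(\frac{17}{6} + 4\right) - \frac{1}{-6}} = \sqrt{\frac{41}{6} - - \frac{1}{6}} = \sqrt{\frac{41}{6} + \frac{1}{6}} = \sqrt{7}$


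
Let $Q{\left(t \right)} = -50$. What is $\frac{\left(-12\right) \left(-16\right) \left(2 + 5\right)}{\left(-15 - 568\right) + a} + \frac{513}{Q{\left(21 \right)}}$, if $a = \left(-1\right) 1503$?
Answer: $- \frac{81237}{7450} \approx -10.904$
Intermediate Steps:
$a = -1503$
$\frac{\left(-12\right) \left(-16\right) \left(2 + 5\right)}{\left(-15 - 568\right) + a} + \frac{513}{Q{\left(21 \right)}} = \frac{\left(-12\right) \left(-16\right) \left(2 + 5\right)}{\left(-15 - 568\right) - 1503} + \frac{513}{-50} = \frac{192 \cdot 7}{-583 - 1503} + 513 \left(- \frac{1}{50}\right) = \frac{1344}{-2086} - \frac{513}{50} = 1344 \left(- \frac{1}{2086}\right) - \frac{513}{50} = - \frac{96}{149} - \frac{513}{50} = - \frac{81237}{7450}$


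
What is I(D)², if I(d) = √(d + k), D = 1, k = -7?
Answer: -6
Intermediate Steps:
I(d) = √(-7 + d) (I(d) = √(d - 7) = √(-7 + d))
I(D)² = (√(-7 + 1))² = (√(-6))² = (I*√6)² = -6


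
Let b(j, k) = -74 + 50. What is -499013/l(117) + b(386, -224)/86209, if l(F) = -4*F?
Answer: 43019400485/40345812 ≈ 1066.3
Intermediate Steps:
b(j, k) = -24
-499013/l(117) + b(386, -224)/86209 = -499013/((-4*117)) - 24/86209 = -499013/(-468) - 24*1/86209 = -499013*(-1/468) - 24/86209 = 499013/468 - 24/86209 = 43019400485/40345812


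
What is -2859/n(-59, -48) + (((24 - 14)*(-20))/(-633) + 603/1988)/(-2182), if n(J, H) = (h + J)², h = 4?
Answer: -7852706872027/8306158522200 ≈ -0.94541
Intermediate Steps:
n(J, H) = (4 + J)²
-2859/n(-59, -48) + (((24 - 14)*(-20))/(-633) + 603/1988)/(-2182) = -2859/(4 - 59)² + (((24 - 14)*(-20))/(-633) + 603/1988)/(-2182) = -2859/((-55)²) + ((10*(-20))*(-1/633) + 603*(1/1988))*(-1/2182) = -2859/3025 + (-200*(-1/633) + 603/1988)*(-1/2182) = -2859*1/3025 + (200/633 + 603/1988)*(-1/2182) = -2859/3025 + (779299/1258404)*(-1/2182) = -2859/3025 - 779299/2745837528 = -7852706872027/8306158522200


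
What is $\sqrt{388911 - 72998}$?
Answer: $\sqrt{315913} \approx 562.06$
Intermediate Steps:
$\sqrt{388911 - 72998} = \sqrt{315913}$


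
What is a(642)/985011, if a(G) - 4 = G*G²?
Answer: 264609292/985011 ≈ 268.64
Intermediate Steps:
a(G) = 4 + G³ (a(G) = 4 + G*G² = 4 + G³)
a(642)/985011 = (4 + 642³)/985011 = (4 + 264609288)*(1/985011) = 264609292*(1/985011) = 264609292/985011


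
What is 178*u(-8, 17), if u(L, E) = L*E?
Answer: -24208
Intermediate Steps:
u(L, E) = E*L
178*u(-8, 17) = 178*(17*(-8)) = 178*(-136) = -24208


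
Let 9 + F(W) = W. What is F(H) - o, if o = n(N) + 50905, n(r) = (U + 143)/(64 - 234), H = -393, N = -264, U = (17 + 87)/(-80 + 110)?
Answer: -130830653/2550 ≈ -51306.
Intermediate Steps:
U = 52/15 (U = 104/30 = 104*(1/30) = 52/15 ≈ 3.4667)
n(r) = -2197/2550 (n(r) = (52/15 + 143)/(64 - 234) = (2197/15)/(-170) = (2197/15)*(-1/170) = -2197/2550)
o = 129805553/2550 (o = -2197/2550 + 50905 = 129805553/2550 ≈ 50904.)
F(W) = -9 + W
F(H) - o = (-9 - 393) - 1*129805553/2550 = -402 - 129805553/2550 = -130830653/2550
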